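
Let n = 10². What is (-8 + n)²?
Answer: 8464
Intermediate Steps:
n = 100
(-8 + n)² = (-8 + 100)² = 92² = 8464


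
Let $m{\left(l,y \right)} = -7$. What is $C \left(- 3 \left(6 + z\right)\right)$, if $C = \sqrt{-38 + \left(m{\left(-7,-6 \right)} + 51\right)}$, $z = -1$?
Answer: $- 15 \sqrt{6} \approx -36.742$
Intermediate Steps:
$C = \sqrt{6}$ ($C = \sqrt{-38 + \left(-7 + 51\right)} = \sqrt{-38 + 44} = \sqrt{6} \approx 2.4495$)
$C \left(- 3 \left(6 + z\right)\right) = \sqrt{6} \left(- 3 \left(6 - 1\right)\right) = \sqrt{6} \left(\left(-3\right) 5\right) = \sqrt{6} \left(-15\right) = - 15 \sqrt{6}$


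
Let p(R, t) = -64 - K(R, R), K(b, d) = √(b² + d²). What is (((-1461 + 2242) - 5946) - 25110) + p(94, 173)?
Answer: -30339 - 94*√2 ≈ -30472.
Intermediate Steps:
p(R, t) = -64 - √2*√(R²) (p(R, t) = -64 - √(R² + R²) = -64 - √(2*R²) = -64 - √2*√(R²))
(((-1461 + 2242) - 5946) - 25110) + p(94, 173) = (((-1461 + 2242) - 5946) - 25110) + (-64 - √2*√(94²)) = ((781 - 5946) - 25110) + (-64 - √2*√8836) = (-5165 - 25110) + (-64 - 1*√2*94) = -30275 + (-64 - 94*√2) = -30339 - 94*√2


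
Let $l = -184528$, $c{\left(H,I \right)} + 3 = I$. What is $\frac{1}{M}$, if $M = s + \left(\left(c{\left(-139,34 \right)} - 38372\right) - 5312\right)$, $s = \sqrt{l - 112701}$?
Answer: $- \frac{43653}{1905881638} - \frac{i \sqrt{297229}}{1905881638} \approx -2.2904 \cdot 10^{-5} - 2.8606 \cdot 10^{-7} i$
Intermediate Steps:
$c{\left(H,I \right)} = -3 + I$
$s = i \sqrt{297229}$ ($s = \sqrt{-184528 - 112701} = \sqrt{-297229} = i \sqrt{297229} \approx 545.19 i$)
$M = -43653 + i \sqrt{297229}$ ($M = i \sqrt{297229} + \left(\left(\left(-3 + 34\right) - 38372\right) - 5312\right) = i \sqrt{297229} + \left(\left(31 - 38372\right) - 5312\right) = i \sqrt{297229} - 43653 = -43653 + i \sqrt{297229} \approx -43653.0 + 545.19 i$)
$\frac{1}{M} = \frac{1}{-43653 + i \sqrt{297229}}$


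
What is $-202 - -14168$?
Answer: $13966$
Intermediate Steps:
$-202 - -14168 = -202 + 14168 = 13966$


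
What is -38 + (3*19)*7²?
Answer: 2755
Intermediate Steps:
-38 + (3*19)*7² = -38 + 57*49 = -38 + 2793 = 2755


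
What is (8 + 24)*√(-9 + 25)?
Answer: 128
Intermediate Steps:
(8 + 24)*√(-9 + 25) = 32*√16 = 32*4 = 128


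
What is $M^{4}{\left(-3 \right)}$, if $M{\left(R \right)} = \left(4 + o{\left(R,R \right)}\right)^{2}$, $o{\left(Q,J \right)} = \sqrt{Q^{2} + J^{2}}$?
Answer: $10653712 + 7533312 \sqrt{2} \approx 2.1307 \cdot 10^{7}$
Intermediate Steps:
$o{\left(Q,J \right)} = \sqrt{J^{2} + Q^{2}}$
$M{\left(R \right)} = \left(4 + \sqrt{2} \sqrt{R^{2}}\right)^{2}$ ($M{\left(R \right)} = \left(4 + \sqrt{R^{2} + R^{2}}\right)^{2} = \left(4 + \sqrt{2 R^{2}}\right)^{2} = \left(4 + \sqrt{2} \sqrt{R^{2}}\right)^{2}$)
$M^{4}{\left(-3 \right)} = \left(\left(4 + \sqrt{2} \sqrt{\left(-3\right)^{2}}\right)^{2}\right)^{4} = \left(\left(4 + \sqrt{2} \sqrt{9}\right)^{2}\right)^{4} = \left(\left(4 + \sqrt{2} \cdot 3\right)^{2}\right)^{4} = \left(\left(4 + 3 \sqrt{2}\right)^{2}\right)^{4} = \left(4 + 3 \sqrt{2}\right)^{8}$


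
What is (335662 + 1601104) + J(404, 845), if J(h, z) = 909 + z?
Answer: 1938520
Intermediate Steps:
(335662 + 1601104) + J(404, 845) = (335662 + 1601104) + (909 + 845) = 1936766 + 1754 = 1938520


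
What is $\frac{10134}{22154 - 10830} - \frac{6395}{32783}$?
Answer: $\frac{129902971}{185617346} \approx 0.69984$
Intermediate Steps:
$\frac{10134}{22154 - 10830} - \frac{6395}{32783} = \frac{10134}{11324} - \frac{6395}{32783} = 10134 \cdot \frac{1}{11324} - \frac{6395}{32783} = \frac{5067}{5662} - \frac{6395}{32783} = \frac{129902971}{185617346}$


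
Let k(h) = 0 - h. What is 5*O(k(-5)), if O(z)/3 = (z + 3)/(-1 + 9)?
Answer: 15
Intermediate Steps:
k(h) = -h
O(z) = 9/8 + 3*z/8 (O(z) = 3*((z + 3)/(-1 + 9)) = 3*((3 + z)/8) = 3*((3 + z)*(⅛)) = 3*(3/8 + z/8) = 9/8 + 3*z/8)
5*O(k(-5)) = 5*(9/8 + 3*(-1*(-5))/8) = 5*(9/8 + (3/8)*5) = 5*(9/8 + 15/8) = 5*3 = 15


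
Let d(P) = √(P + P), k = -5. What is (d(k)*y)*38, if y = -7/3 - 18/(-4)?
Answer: 247*I*√10/3 ≈ 260.36*I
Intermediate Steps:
d(P) = √2*√P (d(P) = √(2*P) = √2*√P)
y = 13/6 (y = -7*⅓ - 18*(-¼) = -7/3 + 9/2 = 13/6 ≈ 2.1667)
(d(k)*y)*38 = ((√2*√(-5))*(13/6))*38 = ((√2*(I*√5))*(13/6))*38 = ((I*√10)*(13/6))*38 = (13*I*√10/6)*38 = 247*I*√10/3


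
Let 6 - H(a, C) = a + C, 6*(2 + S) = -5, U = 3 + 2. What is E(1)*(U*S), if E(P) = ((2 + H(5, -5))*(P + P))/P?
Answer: -680/3 ≈ -226.67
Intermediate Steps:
U = 5
S = -17/6 (S = -2 + (1/6)*(-5) = -2 - 5/6 = -17/6 ≈ -2.8333)
H(a, C) = 6 - C - a (H(a, C) = 6 - (a + C) = 6 - (C + a) = 6 + (-C - a) = 6 - C - a)
E(P) = 16 (E(P) = ((2 + (6 - 1*(-5) - 1*5))*(P + P))/P = ((2 + (6 + 5 - 5))*(2*P))/P = ((2 + 6)*(2*P))/P = (8*(2*P))/P = (16*P)/P = 16)
E(1)*(U*S) = 16*(5*(-17/6)) = 16*(-85/6) = -680/3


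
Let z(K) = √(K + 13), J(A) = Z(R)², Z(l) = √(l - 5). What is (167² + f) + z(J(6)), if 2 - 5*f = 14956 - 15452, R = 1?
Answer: 139958/5 ≈ 27992.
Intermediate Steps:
Z(l) = √(-5 + l)
f = 498/5 (f = ⅖ - (14956 - 15452)/5 = ⅖ - ⅕*(-496) = ⅖ + 496/5 = 498/5 ≈ 99.600)
J(A) = -4 (J(A) = (√(-5 + 1))² = (√(-4))² = (2*I)² = -4)
z(K) = √(13 + K)
(167² + f) + z(J(6)) = (167² + 498/5) + √(13 - 4) = (27889 + 498/5) + √9 = 139943/5 + 3 = 139958/5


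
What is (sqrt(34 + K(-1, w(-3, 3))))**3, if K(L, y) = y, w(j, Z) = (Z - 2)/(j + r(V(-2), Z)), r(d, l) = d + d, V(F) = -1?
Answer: 2197*sqrt(5)/25 ≈ 196.51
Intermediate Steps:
r(d, l) = 2*d
w(j, Z) = (-2 + Z)/(-2 + j) (w(j, Z) = (Z - 2)/(j + 2*(-1)) = (-2 + Z)/(j - 2) = (-2 + Z)/(-2 + j))
(sqrt(34 + K(-1, w(-3, 3))))**3 = (sqrt(34 + (-2 + 3)/(-2 - 3)))**3 = (sqrt(34 + 1/(-5)))**3 = (sqrt(34 - 1/5*1))**3 = (sqrt(34 - 1/5))**3 = (sqrt(169/5))**3 = (13*sqrt(5)/5)**3 = 2197*sqrt(5)/25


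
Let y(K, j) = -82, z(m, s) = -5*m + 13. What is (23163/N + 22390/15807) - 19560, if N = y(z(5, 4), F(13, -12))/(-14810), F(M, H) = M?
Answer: 2698572827375/648087 ≈ 4.1639e+6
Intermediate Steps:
z(m, s) = 13 - 5*m
N = 41/7405 (N = -82/(-14810) = -82*(-1/14810) = 41/7405 ≈ 0.0055368)
(23163/N + 22390/15807) - 19560 = (23163/(41/7405) + 22390/15807) - 19560 = (23163*(7405/41) + 22390*(1/15807)) - 19560 = (171522015/41 + 22390/15807) - 19560 = 2711249409095/648087 - 19560 = 2698572827375/648087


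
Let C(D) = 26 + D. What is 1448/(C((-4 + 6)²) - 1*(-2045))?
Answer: 1448/2075 ≈ 0.69783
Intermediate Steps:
1448/(C((-4 + 6)²) - 1*(-2045)) = 1448/((26 + (-4 + 6)²) - 1*(-2045)) = 1448/((26 + 2²) + 2045) = 1448/((26 + 4) + 2045) = 1448/(30 + 2045) = 1448/2075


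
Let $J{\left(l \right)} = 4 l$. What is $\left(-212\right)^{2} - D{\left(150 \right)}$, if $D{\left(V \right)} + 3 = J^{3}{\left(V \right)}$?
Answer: $-215955053$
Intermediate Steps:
$D{\left(V \right)} = -3 + 64 V^{3}$ ($D{\left(V \right)} = -3 + \left(4 V\right)^{3} = -3 + 64 V^{3}$)
$\left(-212\right)^{2} - D{\left(150 \right)} = \left(-212\right)^{2} - \left(-3 + 64 \cdot 150^{3}\right) = 44944 - \left(-3 + 64 \cdot 3375000\right) = 44944 - \left(-3 + 216000000\right) = 44944 - 215999997 = -215955053$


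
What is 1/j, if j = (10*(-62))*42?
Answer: -1/26040 ≈ -3.8402e-5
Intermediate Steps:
j = -26040 (j = -620*42 = -26040)
1/j = 1/(-26040) = -1/26040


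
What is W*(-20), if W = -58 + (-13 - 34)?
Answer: 2100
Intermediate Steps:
W = -105 (W = -58 - 47 = -105)
W*(-20) = -105*(-20) = 2100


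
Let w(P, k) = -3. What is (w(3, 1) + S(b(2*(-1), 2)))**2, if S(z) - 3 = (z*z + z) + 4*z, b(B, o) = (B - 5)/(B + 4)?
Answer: 441/16 ≈ 27.563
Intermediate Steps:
b(B, o) = (-5 + B)/(4 + B)
S(z) = 3 + z**2 + 5*z (S(z) = 3 + ((z*z + z) + 4*z) = 3 + ((z**2 + z) + 4*z) = 3 + ((z + z**2) + 4*z) = 3 + (z**2 + 5*z) = 3 + z**2 + 5*z)
(w(3, 1) + S(b(2*(-1), 2)))**2 = (-3 + (3 + ((-5 + 2*(-1))/(4 + 2*(-1)))**2 + 5*((-5 + 2*(-1))/(4 + 2*(-1)))))**2 = (-3 + (3 + ((-5 - 2)/(4 - 2))**2 + 5*((-5 - 2)/(4 - 2))))**2 = (-3 + (3 + (-7/2)**2 + 5*(-7/2)))**2 = (-3 + (3 + 49/4 - 35/2))**2 = (-3 - 9/4)**2 = (-21/4)**2 = 441/16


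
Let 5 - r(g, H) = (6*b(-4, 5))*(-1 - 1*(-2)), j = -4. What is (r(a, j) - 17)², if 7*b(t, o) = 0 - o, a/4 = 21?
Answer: 2916/49 ≈ 59.510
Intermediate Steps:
a = 84 (a = 4*21 = 84)
b(t, o) = -o/7 (b(t, o) = (0 - o)/7 = (-o)/7 = -o/7)
r(g, H) = 65/7 (r(g, H) = 5 - 6*(-⅐*5)*(-1 - 1*(-2)) = 5 - 6*(-5/7)*(-1 + 2) = 5 - (-30)/7 = 5 - 1*(-30/7) = 5 + 30/7 = 65/7)
(r(a, j) - 17)² = (65/7 - 17)² = (-54/7)² = 2916/49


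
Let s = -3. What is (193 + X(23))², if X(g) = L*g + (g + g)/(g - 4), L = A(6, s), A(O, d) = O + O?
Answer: 80227849/361 ≈ 2.2224e+5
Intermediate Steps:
A(O, d) = 2*O
L = 12 (L = 2*6 = 12)
X(g) = 12*g + 2*g/(-4 + g) (X(g) = 12*g + (g + g)/(g - 4) = 12*g + (2*g)/(-4 + g) = 12*g + 2*g/(-4 + g))
(193 + X(23))² = (193 + 2*23*(-23 + 6*23)/(-4 + 23))² = (193 + 2*23*(-23 + 138)/19)² = (193 + 2*23*(1/19)*115)² = (193 + 5290/19)² = (8957/19)² = 80227849/361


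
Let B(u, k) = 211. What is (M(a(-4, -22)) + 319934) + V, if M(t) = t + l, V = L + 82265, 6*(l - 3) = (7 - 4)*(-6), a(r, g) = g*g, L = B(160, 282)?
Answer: 402894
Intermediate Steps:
L = 211
a(r, g) = g**2
l = 0 (l = 3 + ((7 - 4)*(-6))/6 = 3 + (3*(-6))/6 = 3 + (1/6)*(-18) = 3 - 3 = 0)
V = 82476 (V = 211 + 82265 = 82476)
M(t) = t (M(t) = t + 0 = t)
(M(a(-4, -22)) + 319934) + V = ((-22)**2 + 319934) + 82476 = (484 + 319934) + 82476 = 320418 + 82476 = 402894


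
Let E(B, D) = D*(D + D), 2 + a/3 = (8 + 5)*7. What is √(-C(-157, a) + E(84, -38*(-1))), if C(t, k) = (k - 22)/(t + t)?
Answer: √284822178/314 ≈ 53.747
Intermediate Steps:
a = 267 (a = -6 + 3*((8 + 5)*7) = -6 + 3*(13*7) = -6 + 3*91 = -6 + 273 = 267)
C(t, k) = (-22 + k)/(2*t) (C(t, k) = (-22 + k)/((2*t)) = (-22 + k)*(1/(2*t)) = (-22 + k)/(2*t))
E(B, D) = 2*D² (E(B, D) = D*(2*D) = 2*D²)
√(-C(-157, a) + E(84, -38*(-1))) = √(-(-22 + 267)/(2*(-157)) + 2*(-38*(-1))²) = √(-(-1)*245/(2*157) + 2*38²) = √(-1*(-245/314) + 2*1444) = √(245/314 + 2888) = √(907077/314) = √284822178/314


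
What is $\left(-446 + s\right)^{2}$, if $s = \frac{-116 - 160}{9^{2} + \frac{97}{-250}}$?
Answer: $\frac{82033560188644}{406143409} \approx 2.0198 \cdot 10^{5}$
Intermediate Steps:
$s = - \frac{69000}{20153}$ ($s = - \frac{276}{81 + 97 \left(- \frac{1}{250}\right)} = - \frac{276}{81 - \frac{97}{250}} = - \frac{276}{\frac{20153}{250}} = \left(-276\right) \frac{250}{20153} = - \frac{69000}{20153} \approx -3.4238$)
$\left(-446 + s\right)^{2} = \left(-446 - \frac{69000}{20153}\right)^{2} = \left(- \frac{9057238}{20153}\right)^{2} = \frac{82033560188644}{406143409}$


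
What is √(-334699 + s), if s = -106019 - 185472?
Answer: I*√626190 ≈ 791.32*I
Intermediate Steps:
s = -291491
√(-334699 + s) = √(-334699 - 291491) = √(-626190) = I*√626190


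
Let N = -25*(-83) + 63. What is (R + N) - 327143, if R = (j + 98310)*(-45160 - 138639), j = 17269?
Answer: -21243629626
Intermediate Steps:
N = 2138 (N = 2075 + 63 = 2138)
R = -21243304621 (R = (17269 + 98310)*(-45160 - 138639) = 115579*(-183799) = -21243304621)
(R + N) - 327143 = (-21243304621 + 2138) - 327143 = -21243302483 - 327143 = -21243629626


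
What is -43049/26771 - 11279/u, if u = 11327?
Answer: -789566132/303235117 ≈ -2.6038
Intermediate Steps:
-43049/26771 - 11279/u = -43049/26771 - 11279/11327 = -789566132/303235117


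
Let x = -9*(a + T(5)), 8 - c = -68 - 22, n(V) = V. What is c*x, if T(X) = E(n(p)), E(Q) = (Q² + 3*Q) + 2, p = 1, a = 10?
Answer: -14112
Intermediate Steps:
E(Q) = 2 + Q² + 3*Q
c = 98 (c = 8 - (-68 - 22) = 8 - 1*(-90) = 8 + 90 = 98)
T(X) = 6 (T(X) = 2 + 1² + 3*1 = 2 + 1 + 3 = 6)
x = -144 (x = -9*(10 + 6) = -9*16 = -144)
c*x = 98*(-144) = -14112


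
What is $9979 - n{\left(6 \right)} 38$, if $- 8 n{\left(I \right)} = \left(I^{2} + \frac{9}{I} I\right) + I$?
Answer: $\frac{40885}{4} \approx 10221.0$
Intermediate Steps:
$n{\left(I \right)} = - \frac{9}{8} - \frac{I}{8} - \frac{I^{2}}{8}$ ($n{\left(I \right)} = - \frac{\left(I^{2} + \frac{9}{I} I\right) + I}{8} = - \frac{\left(I^{2} + 9\right) + I}{8} = - \frac{\left(9 + I^{2}\right) + I}{8} = - \frac{9 + I + I^{2}}{8} = - \frac{9}{8} - \frac{I}{8} - \frac{I^{2}}{8}$)
$9979 - n{\left(6 \right)} 38 = 9979 - \left(- \frac{9}{8} - \frac{3}{4} - \frac{6^{2}}{8}\right) 38 = 9979 - \left(- \frac{9}{8} - \frac{3}{4} - \frac{9}{2}\right) 38 = 9979 - \left(- \frac{51}{8}\right) 38 = 9979 - - \frac{969}{4} = 9979 + \frac{969}{4} = \frac{40885}{4}$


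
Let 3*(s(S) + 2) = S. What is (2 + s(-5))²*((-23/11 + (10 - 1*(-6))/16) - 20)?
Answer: -5800/99 ≈ -58.586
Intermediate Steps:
s(S) = -2 + S/3
(2 + s(-5))²*((-23/11 + (10 - 1*(-6))/16) - 20) = (2 + (-2 + (⅓)*(-5)))²*((-23/11 + (10 - 1*(-6))/16) - 20) = (2 + (-2 - 5/3))²*((-23*1/11 + (10 + 6)*(1/16)) - 20) = (2 - 11/3)²*((-23/11 + 16*(1/16)) - 20) = (-5/3)²*((-23/11 + 1) - 20) = 25*(-12/11 - 20)/9 = (25/9)*(-232/11) = -5800/99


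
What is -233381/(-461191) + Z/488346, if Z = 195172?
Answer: 101991123839/112610390043 ≈ 0.90570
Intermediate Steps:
-233381/(-461191) + Z/488346 = -233381/(-461191) + 195172/488346 = -233381*(-1/461191) + 195172*(1/488346) = 233381/461191 + 97586/244173 = 101991123839/112610390043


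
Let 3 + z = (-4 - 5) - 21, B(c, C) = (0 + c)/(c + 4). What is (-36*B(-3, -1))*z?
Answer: -3564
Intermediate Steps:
B(c, C) = c/(4 + c)
z = -33 (z = -3 + ((-4 - 5) - 21) = -3 + (-9 - 21) = -3 - 30 = -33)
(-36*B(-3, -1))*z = -(-108)/(4 - 3)*(-33) = -(-108)/1*(-33) = -(-108)*(-33) = -36*(-3)*(-33) = 108*(-33) = -3564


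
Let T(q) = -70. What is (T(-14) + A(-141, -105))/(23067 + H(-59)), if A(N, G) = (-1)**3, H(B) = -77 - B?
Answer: -71/23049 ≈ -0.0030804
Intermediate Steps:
A(N, G) = -1
(T(-14) + A(-141, -105))/(23067 + H(-59)) = (-70 - 1)/(23067 + (-77 - 1*(-59))) = -71/(23067 + (-77 + 59)) = -71/(23067 - 18) = -71/23049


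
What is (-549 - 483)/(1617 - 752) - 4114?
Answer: -3559642/865 ≈ -4115.2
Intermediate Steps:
(-549 - 483)/(1617 - 752) - 4114 = -1032/865 - 4114 = -3559642/865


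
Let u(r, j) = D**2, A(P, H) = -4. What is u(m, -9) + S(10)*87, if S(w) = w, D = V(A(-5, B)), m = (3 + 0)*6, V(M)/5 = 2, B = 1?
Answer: 970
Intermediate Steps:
V(M) = 10 (V(M) = 5*2 = 10)
m = 18 (m = 3*6 = 18)
D = 10
u(r, j) = 100 (u(r, j) = 10**2 = 100)
u(m, -9) + S(10)*87 = 100 + 10*87 = 100 + 870 = 970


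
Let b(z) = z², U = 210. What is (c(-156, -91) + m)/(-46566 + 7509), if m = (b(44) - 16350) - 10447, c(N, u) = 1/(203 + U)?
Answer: 10267592/16130541 ≈ 0.63653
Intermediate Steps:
c(N, u) = 1/413 (c(N, u) = 1/(203 + 210) = 1/413)
m = -24861 (m = (44² - 16350) - 10447 = (1936 - 16350) - 10447 = -14414 - 10447 = -24861)
(c(-156, -91) + m)/(-46566 + 7509) = (1/413 - 24861)/(-46566 + 7509) = -10267592/413/(-39057) = -10267592/413*(-1/39057) = 10267592/16130541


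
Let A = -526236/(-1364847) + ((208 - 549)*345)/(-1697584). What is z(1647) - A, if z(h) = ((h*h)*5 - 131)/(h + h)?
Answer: 227688546222906887/55304408429424 ≈ 4117.0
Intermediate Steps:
A = 15273873031/33578875792 (A = -526236*(-1/1364847) - 341*345*(-1/1697584) = 175412/454949 - 117645*(-1/1697584) = 175412/454949 + 5115/73808 = 15273873031/33578875792 ≈ 0.45487)
z(h) = (-131 + 5*h²)/(2*h) (z(h) = (h²*5 - 131)/((2*h)) = (5*h² - 131)*(1/(2*h)) = (-131 + 5*h²)*(1/(2*h)) = (-131 + 5*h²)/(2*h))
z(1647) - A = (½)*(-131 + 5*1647²)/1647 - 1*15273873031/33578875792 = (½)*(1/1647)*(-131 + 5*2712609) - 15273873031/33578875792 = (½)*(1/1647)*(-131 + 13563045) - 15273873031/33578875792 = (½)*(1/1647)*13562914 - 15273873031/33578875792 = 6781457/1647 - 15273873031/33578875792 = 227688546222906887/55304408429424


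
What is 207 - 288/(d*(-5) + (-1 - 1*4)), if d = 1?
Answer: 1179/5 ≈ 235.80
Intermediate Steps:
207 - 288/(d*(-5) + (-1 - 1*4)) = 207 - 288/(1*(-5) + (-1 - 1*4)) = 207 - 288/(-5 + (-1 - 4)) = 207 - 288/(-5 - 5) = 207 - 288/(-10) = 207 - 288*(-⅒) = 207 + 144/5 = 1179/5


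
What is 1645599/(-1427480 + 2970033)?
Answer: 1645599/1542553 ≈ 1.0668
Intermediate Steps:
1645599/(-1427480 + 2970033) = 1645599/1542553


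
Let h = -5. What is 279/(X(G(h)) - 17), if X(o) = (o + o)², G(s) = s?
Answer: 279/83 ≈ 3.3614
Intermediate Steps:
X(o) = 4*o² (X(o) = (2*o)² = 4*o²)
279/(X(G(h)) - 17) = 279/(4*(-5)² - 17) = 279/(4*25 - 17) = 279/(100 - 17) = 279/83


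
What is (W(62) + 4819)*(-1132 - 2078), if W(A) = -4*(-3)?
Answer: -15507510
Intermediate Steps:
W(A) = 12
(W(62) + 4819)*(-1132 - 2078) = (12 + 4819)*(-1132 - 2078) = 4831*(-3210) = -15507510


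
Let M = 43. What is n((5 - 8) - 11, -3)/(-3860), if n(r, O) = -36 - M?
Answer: 79/3860 ≈ 0.020466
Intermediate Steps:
n(r, O) = -79 (n(r, O) = -36 - 1*43 = -36 - 43 = -79)
n((5 - 8) - 11, -3)/(-3860) = -79/(-3860) = -79*(-1/3860) = 79/3860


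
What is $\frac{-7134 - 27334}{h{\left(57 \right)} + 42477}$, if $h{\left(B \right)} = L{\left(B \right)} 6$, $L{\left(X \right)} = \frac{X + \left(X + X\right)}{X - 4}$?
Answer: $- \frac{1826804}{2252307} \approx -0.81108$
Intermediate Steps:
$L{\left(X \right)} = \frac{3 X}{-4 + X}$ ($L{\left(X \right)} = \frac{X + 2 X}{-4 + X} = \frac{3 X}{-4 + X}$)
$h{\left(B \right)} = \frac{18 B}{-4 + B}$ ($h{\left(B \right)} = \frac{3 B}{-4 + B} 6 = \frac{18 B}{-4 + B}$)
$\frac{-7134 - 27334}{h{\left(57 \right)} + 42477} = \frac{-7134 - 27334}{18 \cdot 57 \frac{1}{-4 + 57} + 42477} = - \frac{34468}{18 \cdot 57 \cdot \frac{1}{53} + 42477} = - \frac{34468}{\frac{1026}{53} + 42477} = - \frac{34468}{\frac{2252307}{53}} = \left(-34468\right) \frac{53}{2252307} = - \frac{1826804}{2252307}$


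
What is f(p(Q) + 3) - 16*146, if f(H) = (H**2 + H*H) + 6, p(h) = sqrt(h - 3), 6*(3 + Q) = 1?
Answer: -6971/3 + 2*I*sqrt(210) ≈ -2323.7 + 28.983*I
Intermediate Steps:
Q = -17/6 (Q = -3 + (1/6)*1 = -3 + 1/6 = -17/6 ≈ -2.8333)
p(h) = sqrt(-3 + h)
f(H) = 6 + 2*H**2 (f(H) = (H**2 + H**2) + 6 = 2*H**2 + 6 = 6 + 2*H**2)
f(p(Q) + 3) - 16*146 = (6 + 2*(sqrt(-3 - 17/6) + 3)**2) - 16*146 = (6 + 2*(sqrt(-35/6) + 3)**2) - 2336 = (6 + 2*(I*sqrt(210)/6 + 3)**2) - 2336 = (6 + 2*(3 + I*sqrt(210)/6)**2) - 2336 = -2330 + 2*(3 + I*sqrt(210)/6)**2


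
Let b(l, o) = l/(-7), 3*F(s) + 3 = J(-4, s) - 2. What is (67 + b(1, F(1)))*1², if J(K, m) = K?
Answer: 468/7 ≈ 66.857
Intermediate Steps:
F(s) = -3 (F(s) = -1 + (-4 - 2)/3 = -1 + (⅓)*(-6) = -1 - 2 = -3)
b(l, o) = -l/7 (b(l, o) = l*(-⅐) = -l/7)
(67 + b(1, F(1)))*1² = (67 - ⅐*1)*1² = (67 - ⅐)*1 = (468/7)*1 = 468/7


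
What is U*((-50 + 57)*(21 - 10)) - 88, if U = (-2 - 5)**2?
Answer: 3685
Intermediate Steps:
U = 49 (U = (-7)**2 = 49)
U*((-50 + 57)*(21 - 10)) - 88 = 49*((-50 + 57)*(21 - 10)) - 88 = 49*(7*11) - 88 = 49*77 - 88 = 3773 - 88 = 3685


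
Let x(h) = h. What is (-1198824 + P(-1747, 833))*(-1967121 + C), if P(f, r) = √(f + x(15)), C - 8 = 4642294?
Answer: -3207071187144 + 5350362*I*√433 ≈ -3.2071e+12 + 1.1133e+8*I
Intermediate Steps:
C = 4642302 (C = 8 + 4642294 = 4642302)
P(f, r) = √(15 + f) (P(f, r) = √(f + 15) = √(15 + f))
(-1198824 + P(-1747, 833))*(-1967121 + C) = (-1198824 + √(15 - 1747))*(-1967121 + 4642302) = (-1198824 + √(-1732))*2675181 = (-1198824 + 2*I*√433)*2675181 = -3207071187144 + 5350362*I*√433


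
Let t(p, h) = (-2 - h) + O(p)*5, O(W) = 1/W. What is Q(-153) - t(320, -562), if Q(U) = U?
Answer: -45633/64 ≈ -713.02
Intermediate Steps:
t(p, h) = -2 - h + 5/p (t(p, h) = (-2 - h) + 5/p = -2 - h + 5/p)
Q(-153) - t(320, -562) = -153 - (-2 - 1*(-562) + 5/320) = -153 - (-2 + 562 + 5*(1/320)) = -153 - (-2 + 562 + 1/64) = -153 - 1*35841/64 = -153 - 35841/64 = -45633/64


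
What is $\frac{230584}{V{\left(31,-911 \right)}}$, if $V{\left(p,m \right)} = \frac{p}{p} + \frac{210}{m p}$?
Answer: $\frac{6511922744}{28031} \approx 2.3231 \cdot 10^{5}$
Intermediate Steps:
$V{\left(p,m \right)} = 1 + \frac{210}{m p}$ ($V{\left(p,m \right)} = 1 + 210 \frac{1}{m p} = 1 + \frac{210}{m p}$)
$\frac{230584}{V{\left(31,-911 \right)}} = \frac{230584}{1 + \frac{210}{\left(-911\right) 31}} = \frac{230584}{1 + 210 \left(- \frac{1}{911}\right) \frac{1}{31}} = \frac{230584}{1 - \frac{210}{28241}} = \frac{230584}{\frac{28031}{28241}} = 230584 \cdot \frac{28241}{28031} = \frac{6511922744}{28031}$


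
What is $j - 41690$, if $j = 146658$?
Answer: $104968$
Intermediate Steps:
$j - 41690 = 146658 - 41690 = 104968$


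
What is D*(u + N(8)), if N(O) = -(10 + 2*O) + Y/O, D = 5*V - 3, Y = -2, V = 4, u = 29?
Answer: 187/4 ≈ 46.750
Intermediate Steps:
D = 17 (D = 5*4 - 3 = 20 - 3 = 17)
N(O) = -10 - 2*O - 2/O (N(O) = -(10 + 2*O) - 2/O = -2*(5 + O) - 2/O = (-10 - 2*O) - 2/O = -10 - 2*O - 2/O)
D*(u + N(8)) = 17*(29 + (-10 - 2*8 - 2/8)) = 17*(29 + (-10 - 16 - 2*⅛)) = 17*(29 + (-10 - 16 - ¼)) = 17*(29 - 105/4) = 17*(11/4) = 187/4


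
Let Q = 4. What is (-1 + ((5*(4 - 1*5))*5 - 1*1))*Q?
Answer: -108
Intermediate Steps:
(-1 + ((5*(4 - 1*5))*5 - 1*1))*Q = (-1 + ((5*(4 - 1*5))*5 - 1*1))*4 = (-1 + ((5*(4 - 5))*5 - 1))*4 = (-1 + ((5*(-1))*5 - 1))*4 = (-1 + (-5*5 - 1))*4 = (-1 + (-25 - 1))*4 = (-1 - 26)*4 = -27*4 = -108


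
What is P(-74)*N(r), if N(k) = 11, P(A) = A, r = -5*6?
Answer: -814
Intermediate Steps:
r = -30
P(-74)*N(r) = -74*11 = -814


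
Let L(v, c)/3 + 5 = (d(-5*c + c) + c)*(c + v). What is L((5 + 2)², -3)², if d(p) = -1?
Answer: 321489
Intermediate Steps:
L(v, c) = -15 + 3*(-1 + c)*(c + v) (L(v, c) = -15 + 3*((-1 + c)*(c + v)) = -15 + 3*(-1 + c)*(c + v))
L((5 + 2)², -3)² = (-15 - 3*(-3) - 3*(5 + 2)² + 3*(-3)² + 3*(-3)*(5 + 2)²)² = (-15 + 9 - 3*7² + 3*9 + 3*(-3)*7²)² = (-15 + 9 - 3*49 + 27 + 3*(-3)*49)² = (-15 + 9 - 147 + 27 - 441)² = (-567)² = 321489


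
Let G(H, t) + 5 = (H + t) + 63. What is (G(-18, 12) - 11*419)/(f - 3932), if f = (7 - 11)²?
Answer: 4557/3916 ≈ 1.1637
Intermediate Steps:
G(H, t) = 58 + H + t (G(H, t) = -5 + ((H + t) + 63) = -5 + (63 + H + t) = 58 + H + t)
f = 16 (f = (-4)² = 16)
(G(-18, 12) - 11*419)/(f - 3932) = ((58 - 18 + 12) - 11*419)/(16 - 3932) = (52 - 4609)/(-3916) = -4557*(-1/3916) = 4557/3916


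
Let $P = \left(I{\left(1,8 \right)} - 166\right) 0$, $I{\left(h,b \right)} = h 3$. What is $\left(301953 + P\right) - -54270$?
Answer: $356223$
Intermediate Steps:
$I{\left(h,b \right)} = 3 h$
$P = 0$ ($P = \left(3 \cdot 1 - 166\right) 0 = \left(3 - 166\right) 0 = \left(-163\right) 0 = 0$)
$\left(301953 + P\right) - -54270 = \left(301953 + 0\right) - -54270 = 301953 + \left(-86324 + 140594\right) = 301953 + 54270 = 356223$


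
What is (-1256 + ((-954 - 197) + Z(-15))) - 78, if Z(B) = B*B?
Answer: -2260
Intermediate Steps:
Z(B) = B²
(-1256 + ((-954 - 197) + Z(-15))) - 78 = (-1256 + ((-954 - 197) + (-15)²)) - 78 = (-1256 + (-1151 + 225)) - 78 = (-1256 - 926) - 78 = -2182 - 78 = -2260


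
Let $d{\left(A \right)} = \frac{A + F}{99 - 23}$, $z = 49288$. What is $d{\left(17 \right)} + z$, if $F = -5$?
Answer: $\frac{936475}{19} \approx 49288.0$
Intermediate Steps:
$d{\left(A \right)} = - \frac{5}{76} + \frac{A}{76}$ ($d{\left(A \right)} = \frac{A - 5}{99 - 23} = \frac{-5 + A}{76} = \left(-5 + A\right) \frac{1}{76} = - \frac{5}{76} + \frac{A}{76}$)
$d{\left(17 \right)} + z = \left(- \frac{5}{76} + \frac{1}{76} \cdot 17\right) + 49288 = \left(- \frac{5}{76} + \frac{17}{76}\right) + 49288 = \frac{3}{19} + 49288 = \frac{936475}{19}$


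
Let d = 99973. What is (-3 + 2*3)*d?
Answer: 299919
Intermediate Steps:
(-3 + 2*3)*d = (-3 + 2*3)*99973 = (-3 + 6)*99973 = 3*99973 = 299919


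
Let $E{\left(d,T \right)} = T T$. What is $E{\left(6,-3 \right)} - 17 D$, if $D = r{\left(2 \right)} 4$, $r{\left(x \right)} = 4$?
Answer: $-263$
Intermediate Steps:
$E{\left(d,T \right)} = T^{2}$
$D = 16$ ($D = 4 \cdot 4 = 16$)
$E{\left(6,-3 \right)} - 17 D = \left(-3\right)^{2} - 272 = 9 - 272 = -263$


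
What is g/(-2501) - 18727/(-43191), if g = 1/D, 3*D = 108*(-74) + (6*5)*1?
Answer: 124303389649/286686913914 ≈ 0.43359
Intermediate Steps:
D = -2654 (D = (108*(-74) + (6*5)*1)/3 = (-7992 + 30*1)/3 = (-7992 + 30)/3 = (1/3)*(-7962) = -2654)
g = -1/2654 (g = 1/(-2654) = -1/2654 ≈ -0.00037679)
g/(-2501) - 18727/(-43191) = -1/2654/(-2501) - 18727/(-43191) = -1/2654*(-1/2501) - 18727*(-1/43191) = 1/6637654 + 18727/43191 = 124303389649/286686913914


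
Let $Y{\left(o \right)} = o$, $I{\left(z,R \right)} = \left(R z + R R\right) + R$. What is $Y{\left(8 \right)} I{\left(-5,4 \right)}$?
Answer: $0$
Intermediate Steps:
$I{\left(z,R \right)} = R + R^{2} + R z$ ($I{\left(z,R \right)} = \left(R z + R^{2}\right) + R = \left(R^{2} + R z\right) + R = R + R^{2} + R z$)
$Y{\left(8 \right)} I{\left(-5,4 \right)} = 8 \cdot 4 \left(1 + 4 - 5\right) = 8 \cdot 4 \cdot 0 = 8 \cdot 0 = 0$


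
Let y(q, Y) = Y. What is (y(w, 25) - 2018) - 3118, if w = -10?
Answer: -5111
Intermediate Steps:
(y(w, 25) - 2018) - 3118 = (25 - 2018) - 3118 = -1993 - 3118 = -5111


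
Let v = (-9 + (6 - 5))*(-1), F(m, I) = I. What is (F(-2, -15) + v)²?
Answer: 49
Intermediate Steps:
v = 8 (v = (-9 + 1)*(-1) = -8*(-1) = 8)
(F(-2, -15) + v)² = (-15 + 8)² = (-7)² = 49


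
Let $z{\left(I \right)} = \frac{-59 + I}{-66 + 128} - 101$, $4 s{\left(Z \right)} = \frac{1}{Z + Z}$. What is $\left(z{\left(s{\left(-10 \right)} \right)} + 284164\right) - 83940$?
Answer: $\frac{992605359}{4960} \approx 2.0012 \cdot 10^{5}$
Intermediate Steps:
$s{\left(Z \right)} = \frac{1}{8 Z}$ ($s{\left(Z \right)} = \frac{1}{4 \left(Z + Z\right)} = \frac{1}{4 \cdot 2 Z} = \frac{\frac{1}{2} \frac{1}{Z}}{4} = \frac{1}{8 Z}$)
$z{\left(I \right)} = - \frac{6321}{62} + \frac{I}{62}$ ($z{\left(I \right)} = \frac{-59 + I}{62} - 101 = \left(-59 + I\right) \frac{1}{62} - 101 = \left(- \frac{59}{62} + \frac{I}{62}\right) - 101 = - \frac{6321}{62} + \frac{I}{62}$)
$\left(z{\left(s{\left(-10 \right)} \right)} + 284164\right) - 83940 = \left(\left(- \frac{6321}{62} + \frac{\frac{1}{8} \frac{1}{-10}}{62}\right) + 284164\right) - 83940 = \left(\left(- \frac{6321}{62} + \frac{\frac{1}{8} \left(- \frac{1}{10}\right)}{62}\right) + 284164\right) - 83940 = \left(\left(- \frac{6321}{62} + \frac{1}{62} \left(- \frac{1}{80}\right)\right) + 284164\right) - 83940 = \left(\left(- \frac{6321}{62} - \frac{1}{4960}\right) + 284164\right) - 83940 = \left(- \frac{505681}{4960} + 284164\right) - 83940 = \frac{1408947759}{4960} - 83940 = \frac{992605359}{4960}$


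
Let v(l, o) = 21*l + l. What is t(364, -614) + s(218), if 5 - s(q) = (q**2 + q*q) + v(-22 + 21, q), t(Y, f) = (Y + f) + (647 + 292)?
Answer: -94332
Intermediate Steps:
t(Y, f) = 939 + Y + f (t(Y, f) = (Y + f) + 939 = 939 + Y + f)
v(l, o) = 22*l
s(q) = 27 - 2*q**2 (s(q) = 5 - ((q**2 + q*q) + 22*(-22 + 21)) = 5 - ((q**2 + q**2) + 22*(-1)) = 5 - (2*q**2 - 22) = 5 - (-22 + 2*q**2) = 5 + (22 - 2*q**2) = 27 - 2*q**2)
t(364, -614) + s(218) = (939 + 364 - 614) + (27 - 2*218**2) = 689 + (27 - 2*47524) = 689 + (27 - 95048) = 689 - 95021 = -94332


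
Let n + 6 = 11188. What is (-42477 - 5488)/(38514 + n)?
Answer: -47965/49696 ≈ -0.96517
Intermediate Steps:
n = 11182 (n = -6 + 11188 = 11182)
(-42477 - 5488)/(38514 + n) = (-42477 - 5488)/(38514 + 11182) = -47965/49696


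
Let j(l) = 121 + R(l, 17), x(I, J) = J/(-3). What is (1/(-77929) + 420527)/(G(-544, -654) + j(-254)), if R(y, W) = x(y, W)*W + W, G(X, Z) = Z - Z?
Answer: 98313745746/9741125 ≈ 10093.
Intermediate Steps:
G(X, Z) = 0
x(I, J) = -J/3 (x(I, J) = J*(-⅓) = -J/3)
R(y, W) = W - W²/3 (R(y, W) = (-W/3)*W + W = -W²/3 + W = W - W²/3)
j(l) = 125/3 (j(l) = 121 + (⅓)*17*(3 - 1*17) = 121 + (⅓)*17*(3 - 17) = 121 + (⅓)*17*(-14) = 121 - 238/3 = 125/3)
(1/(-77929) + 420527)/(G(-544, -654) + j(-254)) = (1/(-77929) + 420527)/(0 + 125/3) = (-1/77929 + 420527)/(125/3) = (32771248582/77929)*(3/125) = 98313745746/9741125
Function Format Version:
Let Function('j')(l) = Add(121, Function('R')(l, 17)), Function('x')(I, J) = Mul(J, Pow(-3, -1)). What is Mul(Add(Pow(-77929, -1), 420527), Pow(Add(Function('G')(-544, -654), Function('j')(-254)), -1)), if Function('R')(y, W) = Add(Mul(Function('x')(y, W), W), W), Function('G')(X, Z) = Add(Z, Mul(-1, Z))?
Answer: Rational(98313745746, 9741125) ≈ 10093.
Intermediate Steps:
Function('G')(X, Z) = 0
Function('x')(I, J) = Mul(Rational(-1, 3), J) (Function('x')(I, J) = Mul(J, Rational(-1, 3)) = Mul(Rational(-1, 3), J))
Function('R')(y, W) = Add(W, Mul(Rational(-1, 3), Pow(W, 2))) (Function('R')(y, W) = Add(Mul(Mul(Rational(-1, 3), W), W), W) = Add(Mul(Rational(-1, 3), Pow(W, 2)), W) = Add(W, Mul(Rational(-1, 3), Pow(W, 2))))
Function('j')(l) = Rational(125, 3) (Function('j')(l) = Add(121, Mul(Rational(1, 3), 17, Add(3, Mul(-1, 17)))) = Add(121, Mul(Rational(1, 3), 17, Add(3, -17))) = Add(121, Mul(Rational(1, 3), 17, -14)) = Add(121, Rational(-238, 3)) = Rational(125, 3))
Mul(Add(Pow(-77929, -1), 420527), Pow(Add(Function('G')(-544, -654), Function('j')(-254)), -1)) = Mul(Add(Pow(-77929, -1), 420527), Pow(Add(0, Rational(125, 3)), -1)) = Mul(Add(Rational(-1, 77929), 420527), Pow(Rational(125, 3), -1)) = Mul(Rational(32771248582, 77929), Rational(3, 125)) = Rational(98313745746, 9741125)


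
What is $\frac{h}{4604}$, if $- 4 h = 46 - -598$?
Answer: $- \frac{161}{4604} \approx -0.03497$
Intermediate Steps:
$h = -161$ ($h = - \frac{46 - -598}{4} = - \frac{46 + 598}{4} = \left(- \frac{1}{4}\right) 644 = -161$)
$\frac{h}{4604} = - \frac{161}{4604}$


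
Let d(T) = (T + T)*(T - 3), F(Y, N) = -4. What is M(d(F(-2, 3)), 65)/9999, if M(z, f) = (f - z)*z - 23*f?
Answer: -991/9999 ≈ -0.099110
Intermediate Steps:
d(T) = 2*T*(-3 + T) (d(T) = (2*T)*(-3 + T) = 2*T*(-3 + T))
M(z, f) = -23*f + z*(f - z) (M(z, f) = z*(f - z) - 23*f = -23*f + z*(f - z))
M(d(F(-2, 3)), 65)/9999 = (-(2*(-4)*(-3 - 4))**2 - 23*65 + 65*(2*(-4)*(-3 - 4)))/9999 = (-(2*(-4)*(-7))**2 - 1495 + 65*(2*(-4)*(-7)))*(1/9999) = (-1*56**2 - 1495 + 65*56)*(1/9999) = (-1*3136 - 1495 + 3640)*(1/9999) = (-3136 - 1495 + 3640)*(1/9999) = -991*1/9999 = -991/9999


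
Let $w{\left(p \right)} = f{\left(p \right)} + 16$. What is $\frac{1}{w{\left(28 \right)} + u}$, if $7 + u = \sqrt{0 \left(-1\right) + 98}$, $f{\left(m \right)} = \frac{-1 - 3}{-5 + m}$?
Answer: $- \frac{667}{1519} + \frac{529 \sqrt{2}}{1519} \approx 0.053403$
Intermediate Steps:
$f{\left(m \right)} = - \frac{4}{-5 + m}$
$u = -7 + 7 \sqrt{2}$ ($u = -7 + \sqrt{0 \left(-1\right) + 98} = -7 + \sqrt{0 + 98} = -7 + \sqrt{98} = -7 + 7 \sqrt{2} \approx 2.8995$)
$w{\left(p \right)} = 16 - \frac{4}{-5 + p}$ ($w{\left(p \right)} = - \frac{4}{-5 + p} + 16 = 16 - \frac{4}{-5 + p}$)
$\frac{1}{w{\left(28 \right)} + u} = \frac{1}{\frac{4 \left(-21 + 4 \cdot 28\right)}{-5 + 28} - \left(7 - 7 \sqrt{2}\right)} = \frac{1}{\frac{4 \left(-21 + 112\right)}{23} - \left(7 - 7 \sqrt{2}\right)} = \frac{1}{4 \cdot \frac{1}{23} \cdot 91 - \left(7 - 7 \sqrt{2}\right)} = \frac{1}{\frac{364}{23} - \left(7 - 7 \sqrt{2}\right)} = \frac{1}{\frac{203}{23} + 7 \sqrt{2}}$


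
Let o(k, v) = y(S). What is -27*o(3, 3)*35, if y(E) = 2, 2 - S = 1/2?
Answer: -1890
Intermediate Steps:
S = 3/2 (S = 2 - 1/2 = 2 - 1*½ = 2 - ½ = 3/2 ≈ 1.5000)
o(k, v) = 2
-27*o(3, 3)*35 = -27*2*35 = -54*35 = -1890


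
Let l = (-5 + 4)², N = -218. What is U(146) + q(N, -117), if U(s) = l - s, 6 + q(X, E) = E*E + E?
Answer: 13421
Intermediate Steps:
q(X, E) = -6 + E + E² (q(X, E) = -6 + (E*E + E) = -6 + (E² + E) = -6 + (E + E²) = -6 + E + E²)
l = 1 (l = (-1)² = 1)
U(s) = 1 - s
U(146) + q(N, -117) = (1 - 1*146) + (-6 - 117 + (-117)²) = (1 - 146) + (-6 - 117 + 13689) = -145 + 13566 = 13421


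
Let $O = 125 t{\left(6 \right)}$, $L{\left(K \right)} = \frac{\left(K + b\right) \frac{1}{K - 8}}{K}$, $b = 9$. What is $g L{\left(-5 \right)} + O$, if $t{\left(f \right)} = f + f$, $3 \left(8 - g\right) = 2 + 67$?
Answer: $\frac{19488}{13} \approx 1499.1$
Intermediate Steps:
$g = -15$ ($g = 8 - \frac{2 + 67}{3} = 8 - 23 = -15$)
$L{\left(K \right)} = \frac{9 + K}{K \left(-8 + K\right)}$ ($L{\left(K \right)} = \frac{\left(K + 9\right) \frac{1}{K - 8}}{K} = \frac{\left(9 + K\right) \frac{1}{-8 + K}}{K} = \frac{\frac{1}{-8 + K} \left(9 + K\right)}{K} = \frac{9 + K}{K \left(-8 + K\right)}$)
$t{\left(f \right)} = 2 f$
$O = 1500$ ($O = 125 \cdot 2 \cdot 6 = 125 \cdot 12 = 1500$)
$g L{\left(-5 \right)} + O = - 15 \frac{9 - 5}{\left(-5\right) \left(-8 - 5\right)} + 1500 = - 15 \left(\left(- \frac{1}{5}\right) \frac{1}{-13} \cdot 4\right) + 1500 = - 15 \left(\left(- \frac{1}{5}\right) \left(- \frac{1}{13}\right) 4\right) + 1500 = \left(-15\right) \frac{4}{65} + 1500 = - \frac{12}{13} + 1500 = \frac{19488}{13}$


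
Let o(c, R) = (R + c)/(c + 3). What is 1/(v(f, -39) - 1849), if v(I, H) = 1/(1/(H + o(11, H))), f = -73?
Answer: -1/1890 ≈ -0.00052910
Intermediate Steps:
o(c, R) = (R + c)/(3 + c)
v(I, H) = 11/14 + 15*H/14 (v(I, H) = 1/(1/(H + (H + 11)/(3 + 11))) = 1/(1/(H + (11 + H)/14)) = 1/(1/(H + (11/14 + H/14))) = 1/(1/(11/14 + 15*H/14)) = 11/14 + 15*H/14)
1/(v(f, -39) - 1849) = 1/((11/14 + (15/14)*(-39)) - 1849) = 1/((11/14 - 585/14) - 1849) = 1/(-41 - 1849) = 1/(-1890) = -1/1890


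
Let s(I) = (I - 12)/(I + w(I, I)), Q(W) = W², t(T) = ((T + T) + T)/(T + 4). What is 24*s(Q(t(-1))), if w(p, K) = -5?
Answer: 66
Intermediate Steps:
t(T) = 3*T/(4 + T) (t(T) = (2*T + T)/(4 + T) = (3*T)/(4 + T) = 3*T/(4 + T))
s(I) = (-12 + I)/(-5 + I) (s(I) = (I - 12)/(I - 5) = (-12 + I)/(-5 + I))
24*s(Q(t(-1))) = 24*((-12 + (3*(-1)/(4 - 1))²)/(-5 + (3*(-1)/(4 - 1))²)) = 24*((-12 + (3*(-1)/3)²)/(-5 + (3*(-1)/3)²)) = 24*((-12 + (3*(-1)*(⅓))²)/(-5 + (3*(-1)*(⅓))²)) = 24*((-12 + (-1)²)/(-5 + (-1)²)) = 24*((-12 + 1)/(-5 + 1)) = 24*(-11/(-4)) = 24*(-¼*(-11)) = 24*(11/4) = 66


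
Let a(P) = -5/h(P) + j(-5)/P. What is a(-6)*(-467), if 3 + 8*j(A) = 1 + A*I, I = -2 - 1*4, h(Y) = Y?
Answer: -467/4 ≈ -116.75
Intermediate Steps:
I = -6 (I = -2 - 4 = -6)
j(A) = -¼ - 3*A/4 (j(A) = -3/8 + (1 + A*(-6))/8 = -3/8 + (1 - 6*A)/8 = -3/8 + (⅛ - 3*A/4) = -¼ - 3*A/4)
a(P) = -3/(2*P) (a(P) = -5/P + (-¼ - ¾*(-5))/P = -5/P + (-¼ + 15/4)/P = -5/P + 7/(2*P) = -3/(2*P))
a(-6)*(-467) = -3/2/(-6)*(-467) = -3/2*(-⅙)*(-467) = (¼)*(-467) = -467/4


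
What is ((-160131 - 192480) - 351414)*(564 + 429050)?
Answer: -302458996350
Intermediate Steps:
((-160131 - 192480) - 351414)*(564 + 429050) = (-352611 - 351414)*429614 = -704025*429614 = -302458996350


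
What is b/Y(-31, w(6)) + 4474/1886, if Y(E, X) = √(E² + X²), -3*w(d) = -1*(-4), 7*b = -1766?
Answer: 2237/943 - 5298*√8665/60655 ≈ -5.7585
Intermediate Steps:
b = -1766/7 (b = (⅐)*(-1766) = -1766/7 ≈ -252.29)
w(d) = -4/3 (w(d) = -(-1)*(-4)/3 = -⅓*4 = -4/3)
b/Y(-31, w(6)) + 4474/1886 = -1766/(7*√((-31)² + (-4/3)²)) + 4474/1886 = -1766/(7*√(961 + 16/9)) + 4474*(1/1886) = -1766*3*√8665/8665/7 + 2237/943 = -5298*√8665/60655 + 2237/943 = 2237/943 - 5298*√8665/60655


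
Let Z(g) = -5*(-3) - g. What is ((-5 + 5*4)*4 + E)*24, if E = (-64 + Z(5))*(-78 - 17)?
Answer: 124560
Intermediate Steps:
Z(g) = 15 - g
E = 5130 (E = (-64 + (15 - 1*5))*(-78 - 17) = (-64 + (15 - 5))*(-95) = (-64 + 10)*(-95) = -54*(-95) = 5130)
((-5 + 5*4)*4 + E)*24 = ((-5 + 5*4)*4 + 5130)*24 = ((-5 + 20)*4 + 5130)*24 = (15*4 + 5130)*24 = (60 + 5130)*24 = 5190*24 = 124560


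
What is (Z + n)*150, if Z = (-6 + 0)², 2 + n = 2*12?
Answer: 8700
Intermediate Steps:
n = 22 (n = -2 + 2*12 = -2 + 24 = 22)
Z = 36 (Z = (-6)² = 36)
(Z + n)*150 = (36 + 22)*150 = 58*150 = 8700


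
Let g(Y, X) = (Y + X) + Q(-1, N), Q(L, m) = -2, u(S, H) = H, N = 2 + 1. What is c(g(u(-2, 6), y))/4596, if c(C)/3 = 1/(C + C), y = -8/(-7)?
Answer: 7/110304 ≈ 6.3461e-5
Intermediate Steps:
N = 3
y = 8/7 (y = -8*(-⅐) = 8/7 ≈ 1.1429)
g(Y, X) = -2 + X + Y (g(Y, X) = (Y + X) - 2 = (X + Y) - 2 = -2 + X + Y)
c(C) = 3/(2*C) (c(C) = 3/(C + C) = 3/((2*C)) = 3*(1/(2*C)) = 3/(2*C))
c(g(u(-2, 6), y))/4596 = (3/(2*(-2 + 8/7 + 6)))/4596 = (3/(2*(36/7)))*(1/4596) = ((3/2)*(7/36))*(1/4596) = (7/24)*(1/4596) = 7/110304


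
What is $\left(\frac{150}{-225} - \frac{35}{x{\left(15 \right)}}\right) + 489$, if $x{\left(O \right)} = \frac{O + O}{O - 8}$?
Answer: $\frac{2881}{6} \approx 480.17$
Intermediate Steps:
$x{\left(O \right)} = \frac{2 O}{-8 + O}$
$\left(\frac{150}{-225} - \frac{35}{x{\left(15 \right)}}\right) + 489 = \left(\frac{150}{-225} - \frac{35}{2 \cdot 15 \frac{1}{-8 + 15}}\right) + 489 = \left(150 \left(- \frac{1}{225}\right) - \frac{35}{2 \cdot 15 \cdot \frac{1}{7}}\right) + 489 = \left(- \frac{2}{3} - \frac{35}{2 \cdot 15 \cdot \frac{1}{7}}\right) + 489 = \left(- \frac{2}{3} - \frac{35}{\frac{30}{7}}\right) + 489 = \left(- \frac{2}{3} - \frac{49}{6}\right) + 489 = - \frac{53}{6} + 489 = \frac{2881}{6}$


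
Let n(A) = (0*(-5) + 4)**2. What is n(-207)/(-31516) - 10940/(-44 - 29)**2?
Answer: -86217576/41987191 ≈ -2.0534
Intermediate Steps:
n(A) = 16 (n(A) = (0 + 4)**2 = 4**2 = 16)
n(-207)/(-31516) - 10940/(-44 - 29)**2 = 16/(-31516) - 10940/(-44 - 29)**2 = 16*(-1/31516) - 10940/((-73)**2) = -4/7879 - 10940/5329 = -86217576/41987191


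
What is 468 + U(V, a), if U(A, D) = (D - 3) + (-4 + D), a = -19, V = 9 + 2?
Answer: 423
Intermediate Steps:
V = 11
U(A, D) = -7 + 2*D (U(A, D) = (-3 + D) + (-4 + D) = -7 + 2*D)
468 + U(V, a) = 468 + (-7 + 2*(-19)) = 468 + (-7 - 38) = 468 - 45 = 423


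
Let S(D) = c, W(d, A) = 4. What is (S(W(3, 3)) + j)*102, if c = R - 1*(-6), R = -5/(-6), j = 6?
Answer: 1309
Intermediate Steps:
R = ⅚ (R = -5*(-⅙) = ⅚ ≈ 0.83333)
c = 41/6 (c = ⅚ - 1*(-6) = ⅚ + 6 = 41/6 ≈ 6.8333)
S(D) = 41/6
(S(W(3, 3)) + j)*102 = (41/6 + 6)*102 = (77/6)*102 = 1309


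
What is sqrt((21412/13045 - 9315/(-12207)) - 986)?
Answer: I*sqrt(2771277959233264585)/53080105 ≈ 31.362*I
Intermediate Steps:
sqrt((21412/13045 - 9315/(-12207)) - 986) = sqrt((21412*(1/13045) - 9315*(-1/12207)) - 986) = sqrt((21412/13045 + 3105/4069) - 986) = sqrt(127630153/53080105 - 986) = sqrt(-52209353377/53080105) = I*sqrt(2771277959233264585)/53080105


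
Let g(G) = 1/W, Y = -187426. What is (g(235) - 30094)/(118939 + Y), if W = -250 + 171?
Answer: 2377427/5410473 ≈ 0.43941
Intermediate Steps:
W = -79
g(G) = -1/79 (g(G) = 1/(-79) = -1/79)
(g(235) - 30094)/(118939 + Y) = (-1/79 - 30094)/(118939 - 187426) = -2377427/79/(-68487) = -2377427/79*(-1/68487) = 2377427/5410473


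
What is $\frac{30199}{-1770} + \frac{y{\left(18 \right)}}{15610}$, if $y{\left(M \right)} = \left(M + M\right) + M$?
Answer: $- \frac{47131081}{2762970} \approx -17.058$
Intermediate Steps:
$y{\left(M \right)} = 3 M$ ($y{\left(M \right)} = 2 M + M = 3 M$)
$\frac{30199}{-1770} + \frac{y{\left(18 \right)}}{15610} = \frac{30199}{-1770} + \frac{3 \cdot 18}{15610} = 30199 \left(- \frac{1}{1770}\right) + 54 \cdot \frac{1}{15610} = - \frac{30199}{1770} + \frac{27}{7805} = - \frac{47131081}{2762970}$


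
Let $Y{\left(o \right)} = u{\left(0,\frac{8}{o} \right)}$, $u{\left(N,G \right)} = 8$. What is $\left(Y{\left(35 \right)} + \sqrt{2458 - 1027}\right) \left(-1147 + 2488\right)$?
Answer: $10728 + 4023 \sqrt{159} \approx 61456.0$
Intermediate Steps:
$Y{\left(o \right)} = 8$
$\left(Y{\left(35 \right)} + \sqrt{2458 - 1027}\right) \left(-1147 + 2488\right) = \left(8 + \sqrt{2458 - 1027}\right) \left(-1147 + 2488\right) = \left(8 + \sqrt{1431}\right) 1341 = \left(8 + 3 \sqrt{159}\right) 1341 = 10728 + 4023 \sqrt{159}$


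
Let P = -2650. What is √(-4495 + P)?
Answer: I*√7145 ≈ 84.528*I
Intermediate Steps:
√(-4495 + P) = √(-4495 - 2650) = √(-7145) = I*√7145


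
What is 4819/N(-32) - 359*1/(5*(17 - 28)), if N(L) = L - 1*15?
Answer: -248172/2585 ≈ -96.005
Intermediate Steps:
N(L) = -15 + L (N(L) = L - 15 = -15 + L)
4819/N(-32) - 359*1/(5*(17 - 28)) = 4819/(-15 - 32) - 359*1/(5*(17 - 28)) = 4819/(-47) - 359/((-11*5)) = 4819*(-1/47) - 359/(-55) = -4819/47 - 359*(-1/55) = -4819/47 + 359/55 = -248172/2585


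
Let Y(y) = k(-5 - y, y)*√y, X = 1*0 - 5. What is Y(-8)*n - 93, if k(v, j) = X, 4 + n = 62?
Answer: -93 - 580*I*√2 ≈ -93.0 - 820.24*I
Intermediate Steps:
n = 58 (n = -4 + 62 = 58)
X = -5 (X = 0 - 5 = -5)
k(v, j) = -5
Y(y) = -5*√y
Y(-8)*n - 93 = -10*I*√2*58 - 93 = -580*I*√2 - 93 = -93 - 580*I*√2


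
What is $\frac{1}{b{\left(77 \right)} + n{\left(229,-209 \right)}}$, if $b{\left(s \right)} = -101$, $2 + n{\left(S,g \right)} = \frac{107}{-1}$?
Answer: $- \frac{1}{210} \approx -0.0047619$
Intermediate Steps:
$n{\left(S,g \right)} = -109$ ($n{\left(S,g \right)} = -2 + \frac{107}{-1} = -2 + 107 \left(-1\right) = -2 - 107 = -109$)
$\frac{1}{b{\left(77 \right)} + n{\left(229,-209 \right)}} = \frac{1}{-101 - 109} = \frac{1}{-210} = - \frac{1}{210}$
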